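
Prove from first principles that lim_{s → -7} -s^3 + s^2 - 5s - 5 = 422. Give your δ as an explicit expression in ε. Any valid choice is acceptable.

δ = min(1, ε/189)

Suppose ε > 0. We want δ > 0 such that 0 < |s + 7| < δ implies |(-s^3 + s^2 - 5s - 5) − 422| < ε.
(-s^3 + s^2 - 5s - 5) − 422 = -s^3 + s^2 - 5s - 427 = (s + 7)(-s^2 + 8s - 61).
So |(-s^3 + s^2 - 5s - 5) − 422| = |s + 7|·|-s^2 + 8s - 61|.
Require δ ≤ 1. Then |s + 7| < 1 gives |s| < 8, and by the triangle inequality |-s^2 + 8s - 61| ≤ 8^2 + 8·8 + 61 = 189.
Hence |(-s^3 + s^2 - 5s - 5) − 422| ≤ 189|s + 7| < ε provided |s + 7| < ε/189.
Choosing δ = min(1, ε/189) ensures both conditions, hence |(-s^3 + s^2 - 5s - 5) − 422| < ε.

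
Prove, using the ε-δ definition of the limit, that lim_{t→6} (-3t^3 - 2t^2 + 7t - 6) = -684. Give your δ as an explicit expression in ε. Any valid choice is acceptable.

Suppose ε > 0. We want δ > 0 such that 0 < |t − 6| < δ implies |(-3t^3 - 2t^2 + 7t - 6) + 684| < ε.
(-3t^3 - 2t^2 + 7t - 6) + 684 = -3t^3 - 2t^2 + 7t + 678 = (t − 6)(-3t^2 - 20t - 113).
So |(-3t^3 - 2t^2 + 7t - 6) + 684| = |t − 6|·|-3t^2 - 20t - 113|.
Assume first that |t − 6| < 1, so |t| < 7. Then |-3t^2 - 20t - 113| ≤ 3·7^2 + 20·7 + 113 = 400.
Hence |(-3t^3 - 2t^2 + 7t - 6) + 684| ≤ 400|t − 6| < ε provided |t − 6| < ε/400.
Choosing δ = min(1, ε/400) ensures both conditions, hence |(-3t^3 - 2t^2 + 7t - 6) + 684| < ε.

δ = min(1, ε/400)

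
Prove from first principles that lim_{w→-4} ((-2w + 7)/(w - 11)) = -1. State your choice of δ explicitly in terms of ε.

δ = min(15/2, (15/2)ε)

Suppose ε > 0. We want δ > 0 with 0 < |w + 4| < δ ⇒ |(-2w + 7)/(w - 11) + 1| < ε.
Combining over a common denominator, (-2w + 7)/(w - 11) + 1 = [(-2w + 7)·(-15) − 15·(w - 11)] / [(-15)·(w - 11)] = 15(w + 4) / ((-15)(w - 11)).
So |(-2w + 7)/(w - 11) + 1| = 15|w + 4| / (15·|w − 11|).
Restrict δ ≤ 15/2. Then |w + 4| < 15/2 gives |w − 11| = |(w + 4) + (-15)| ≥ 15 − 15/2 = 15/2.
Hence |(-2w + 7)/(w - 11) + 1| < 15|w + 4|/(15·(15/2)) = (2/15)|w + 4|, which is < ε once |w + 4| < (15/2)ε.
Take δ = min(15/2, (15/2)ε). Then 0 < |w + 4| < δ forces both bounds, so |(-2w + 7)/(w - 11) + 1| < ε.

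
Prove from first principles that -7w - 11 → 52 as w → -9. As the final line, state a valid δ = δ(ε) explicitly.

δ = ε/7

Suppose ε > 0. We need δ > 0 so that 0 < |w + 9| < δ implies |(-7w - 11) − 52| < ε.
Since (-7w - 11) − 52 = -7(w + 9), we have |(-7w - 11) − 52| = 7|w + 9|.
Thus it suffices that |w + 9| < ε/7.
Choosing δ = ε/7 gives |(-7w - 11) − 52| = 7|w + 9| < ε whenever |w + 9| < δ.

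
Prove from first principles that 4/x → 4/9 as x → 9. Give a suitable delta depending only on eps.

delta = min(9/2, (81/8)eps)

Suppose eps > 0. We seek delta > 0 such that 0 < |x − 9| < delta implies |4/x − (4/9)| < eps.
|4/x − (4/9)| = 4·|9 − x|/(9·|x|) = 4|x − 9|/(9|x|).
Require delta ≤ 9/2 so that |x| > 9 − 9/2 = 9/2, hence 9|x| > 81/2.
Then |4/x − (4/9)| < 4|x − 9|/(81/2), which is < eps when |x − 9| < (81/8)eps.
Take delta = min(9/2, (81/8)eps). Then 0 < |x − 9| < delta gives both |x − 9| < 9/2 and |x − 9| < (81/8)eps, so |4/x − (4/9)| < eps.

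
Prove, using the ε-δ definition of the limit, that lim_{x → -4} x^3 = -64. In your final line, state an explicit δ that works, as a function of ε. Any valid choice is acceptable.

δ = min(2, ε/76)

Let ε > 0. We seek δ > 0 with 0 < |x + 4| < δ ⇒ |x^3 + 64| < ε.
Factor: x^3 + 64 = (x + 4)(x^2 - 4x + 16), so |x^3 + 64| = |x + 4|·|x^2 - 4x + 16|.
Restrict δ ≤ 2. Then |x + 4| < 2 gives |x| < 6, so by the triangle inequality |x^2 - 4x + 16| ≤ 6^2 + 4·6 + 16 = 76.
Hence |x^3 + 64| ≤ 76|x + 4|, which is < ε once |x + 4| < ε/76.
Take δ = min(2, ε/76). If 0 < |x + 4| < δ then both bounds hold and |x^3 + 64| ≤ 76|x + 4| < 76·(ε/76) = ε.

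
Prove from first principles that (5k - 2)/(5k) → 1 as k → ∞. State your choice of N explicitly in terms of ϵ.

Fix ϵ > 0. For k ≥ 1, |(5k - 2)/(5k) − 1| = |-10|/(5(5k)) = 10/(5(5k)).
Since 5k ≥ 5k for k ≥ 1, this is ≤ 10/(5·5k) = (2/5)/k.
So |(5k - 2)/(5k) − 1| < ϵ whenever k > (2/5)/ϵ.
Take N = (2/5)/ϵ. If k > N then |(5k - 2)/(5k) − 1| ≤ (2/5)/k < ϵ.

N = (2/5)/ϵ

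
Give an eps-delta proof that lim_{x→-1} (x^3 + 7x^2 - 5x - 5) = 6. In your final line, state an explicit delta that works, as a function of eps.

delta = min(2, eps/38)

Suppose eps > 0. We want delta > 0 such that 0 < |x + 1| < delta implies |(x^3 + 7x^2 - 5x - 5) − 6| < eps.
(x^3 + 7x^2 - 5x - 5) − 6 = x^3 + 7x^2 - 5x - 11 = (x + 1)(x^2 + 6x - 11).
So |(x^3 + 7x^2 - 5x - 5) − 6| = |x + 1|·|x^2 + 6x - 11|.
Require delta ≤ 2. Then |x + 1| < 2 gives |x| < 3, and by the triangle inequality |x^2 + 6x - 11| ≤ 3^2 + 6·3 + 11 = 38.
Hence |(x^3 + 7x^2 - 5x - 5) − 6| ≤ 38|x + 1| < eps provided |x + 1| < eps/38.
Take delta = min(2, eps/38). Then 0 < |x + 1| < delta gives both |x + 1| < 2 and |x + 1| < eps/38, so |(x^3 + 7x^2 - 5x - 5) − 6| < eps.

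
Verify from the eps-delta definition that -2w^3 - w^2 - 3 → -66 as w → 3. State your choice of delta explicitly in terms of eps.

delta = min(1, eps/81)

Suppose eps > 0. We want delta > 0 such that 0 < |w − 3| < delta implies |(-2w^3 - w^2 - 3) + 66| < eps.
(-2w^3 - w^2 - 3) + 66 = -2w^3 - w^2 + 63 = (w − 3)(-2w^2 - 7w - 21).
So |(-2w^3 - w^2 - 3) + 66| = |w − 3|·|-2w^2 - 7w - 21|.
Require delta ≤ 1. Then |w − 3| < 1 gives |w| < 4, and by the triangle inequality |-2w^2 - 7w - 21| ≤ 2·4^2 + 7·4 + 21 = 81.
Hence |(-2w^3 - w^2 - 3) + 66| ≤ 81|w − 3| < eps provided |w − 3| < eps/81.
Take delta = min(1, eps/81). Then 0 < |w − 3| < delta gives both |w − 3| < 1 and |w − 3| < eps/81, so |(-2w^3 - w^2 - 3) + 66| < eps.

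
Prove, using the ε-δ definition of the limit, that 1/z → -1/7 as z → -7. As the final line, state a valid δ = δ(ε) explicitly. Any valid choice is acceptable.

δ = min(7/2, (49/2)ε)

Let ε > 0 be given. We seek δ > 0 such that 0 < |z + 7| < δ implies |1/z + 1/7| < ε.
|1/z + 1/7| = |-7 − z|/(7·|z|) = |z + 7|/(7|z|).
Restrict δ ≤ 7/2. Then |z + 7| < 7/2 gives |z| > 7/2, so 7|z| > 49/2.
Then |1/z + 1/7| < |z + 7|/(49/2), which is < ε when |z + 7| < (49/2)ε.
Take δ = min(7/2, (49/2)ε). Then 0 < |z + 7| < δ gives both |z + 7| < 7/2 and |z + 7| < (49/2)ε, so |1/z + 1/7| < ε.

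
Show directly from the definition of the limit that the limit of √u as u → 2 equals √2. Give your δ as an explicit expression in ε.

δ = min(2, √2·ε)

Suppose ε > 0. We want δ > 0 such that 0 < |u − 2| < δ implies |√u − √2| < ε.
Multiplying by the conjugate, |√u − √2| = |u − 2|/(√u + √2).
Restrict δ ≤ 2 so that |u − 2| < 2 forces u > 0, and then √u + √2 > √2.
Hence |√u − √2| < |u − 2|/√2, which is < ε once |u − 2| < √2·ε.
Take δ = min(2, √2·ε). If 0 < |u − 2| < δ then u > 0 and |√u − √2| < |u − 2|/√2 < ε.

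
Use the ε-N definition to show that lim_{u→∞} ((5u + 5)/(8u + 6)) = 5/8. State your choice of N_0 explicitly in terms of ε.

N_0 = (5/32)/ε

Fix ε > 0. We seek N_0 > 0 such that u > N_0 implies |(5u + 5)/(8u + 6) − (5/8)| < ε.
(5u + 5)/(8u + 6) − (5/8) = (8(5u + 5) − 5(8u + 6)) / (8(8u + 6)) = 10/(8(8u + 6)).
For u > 0 we have 8u + 6 > 8u, so |(5u + 5)/(8u + 6) − (5/8)| = 10/(8(8u + 6)) < 10/(8·8u) = (5/32)/u.
Thus |(5u + 5)/(8u + 6) − (5/8)| < ε whenever u > (5/32)/ε.
Take N_0 = (5/32)/ε. If u > N_0 then |(5u + 5)/(8u + 6) − (5/8)| < (5/32)/u < ε.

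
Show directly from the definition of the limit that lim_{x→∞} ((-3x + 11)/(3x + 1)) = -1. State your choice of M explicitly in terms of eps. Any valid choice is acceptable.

M = 4/eps

Fix eps > 0. We seek M > 0 such that x > M implies |(-3x + 11)/(3x + 1) + 1| < eps.
(-3x + 11)/(3x + 1) + 1 = (3(-3x + 11) − (-3)(3x + 1)) / (3(3x + 1)) = 36/(3(3x + 1)).
For x > 0 we have 3x + 1 > 3x, so |(-3x + 11)/(3x + 1) + 1| = 36/(3(3x + 1)) < 36/(3·3x) = 4/x.
Thus |(-3x + 11)/(3x + 1) + 1| < eps whenever x > 4/eps.
Take M = 4/eps. If x > M then |(-3x + 11)/(3x + 1) + 1| < 4/x < eps.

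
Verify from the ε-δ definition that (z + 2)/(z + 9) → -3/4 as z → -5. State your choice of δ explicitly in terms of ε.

Let ε > 0 be given. We want δ > 0 with 0 < |z + 5| < δ ⇒ |(z + 2)/(z + 9) + 3/4| < ε.
Combining over a common denominator, (z + 2)/(z + 9) + 3/4 = [(z + 2)·4 − (-3)·(z + 9)] / [4·(z + 9)] = 7(z + 5) / (4(z + 9)).
So |(z + 2)/(z + 9) + 3/4| = 7|z + 5| / (4·|z + 9|).
Restrict δ ≤ 2. Then |z + 5| < 2 gives |z + 9| = |(z + 5) + 4| ≥ 4 − 2 = 2.
Hence |(z + 2)/(z + 9) + 3/4| < 7|z + 5|/(4·2) = (7/8)|z + 5|, which is < ε once |z + 5| < (8/7)ε.
Take δ = min(2, (8/7)ε). Then 0 < |z + 5| < δ forces both bounds, so |(z + 2)/(z + 9) + 3/4| < ε.

δ = min(2, (8/7)ε)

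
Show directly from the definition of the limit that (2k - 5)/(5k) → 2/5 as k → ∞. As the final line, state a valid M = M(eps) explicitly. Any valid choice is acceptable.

Let eps > 0. For k ≥ 1, |(2k - 5)/(5k) − (2/5)| = |-25|/(5(5k)) = 25/(5(5k)).
Since 5k ≥ 5k for k ≥ 1, this is ≤ 25/(5·5k) = 1/k.
So |(2k - 5)/(5k) − (2/5)| < eps whenever k > 1/eps.
Take M = 1/eps. If k > M then |(2k - 5)/(5k) − (2/5)| ≤ 1/k < eps.

M = 1/eps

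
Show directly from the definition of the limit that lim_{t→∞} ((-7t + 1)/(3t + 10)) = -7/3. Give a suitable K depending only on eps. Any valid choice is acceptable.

Suppose eps > 0. We seek K > 0 such that t > K implies |(-7t + 1)/(3t + 10) + 7/3| < eps.
(-7t + 1)/(3t + 10) + 7/3 = (3(-7t + 1) − (-7)(3t + 10)) / (3(3t + 10)) = 73/(3(3t + 10)).
For t > 0 we have 3t + 10 > 3t, so |(-7t + 1)/(3t + 10) + 7/3| = 73/(3(3t + 10)) < 73/(3·3t) = (73/9)/t.
Thus |(-7t + 1)/(3t + 10) + 7/3| < eps whenever t > (73/9)/eps.
Take K = (73/9)/eps. If t > K then |(-7t + 1)/(3t + 10) + 7/3| < (73/9)/t < eps.

K = (73/9)/eps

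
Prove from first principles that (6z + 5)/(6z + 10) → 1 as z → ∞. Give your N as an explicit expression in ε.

N = (5/6)/ε

Let ε > 0. We seek N > 0 such that z > N implies |(6z + 5)/(6z + 10) − 1| < ε.
(6z + 5)/(6z + 10) − 1 = (6(6z + 5) − 6(6z + 10)) / (6(6z + 10)) = -30/(6(6z + 10)).
For z > 0 we have 6z + 10 > 6z, so |(6z + 5)/(6z + 10) − 1| = 30/(6(6z + 10)) < 30/(6·6z) = (5/6)/z.
Thus |(6z + 5)/(6z + 10) − 1| < ε whenever z > (5/6)/ε.
Take N = (5/6)/ε. If z > N then |(6z + 5)/(6z + 10) − 1| < (5/6)/z < ε.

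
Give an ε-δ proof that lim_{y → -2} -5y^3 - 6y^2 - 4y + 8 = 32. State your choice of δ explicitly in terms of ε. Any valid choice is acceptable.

δ = min(1, ε/69)

Fix ε > 0. We want δ > 0 such that 0 < |y + 2| < δ implies |(-5y^3 - 6y^2 - 4y + 8) − 32| < ε.
(-5y^3 - 6y^2 - 4y + 8) − 32 = -5y^3 - 6y^2 - 4y - 24 = (y + 2)(-5y^2 + 4y - 12).
So |(-5y^3 - 6y^2 - 4y + 8) − 32| = |y + 2|·|-5y^2 + 4y - 12|.
Assume first that |y + 2| < 1, so |y| < 3. Then |-5y^2 + 4y - 12| ≤ 5·3^2 + 4·3 + 12 = 69.
Hence |(-5y^3 - 6y^2 - 4y + 8) − 32| ≤ 69|y + 2| < ε provided |y + 2| < ε/69.
Choosing δ = min(1, ε/69) ensures both conditions, hence |(-5y^3 - 6y^2 - 4y + 8) − 32| < ε.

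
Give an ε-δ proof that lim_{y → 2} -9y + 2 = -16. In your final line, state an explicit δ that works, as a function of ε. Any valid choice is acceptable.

Suppose ε > 0. We need δ > 0 so that 0 < |y − 2| < δ implies |(-9y + 2) + 16| < ε.
|(-9y + 2) + 16| = |-9y + 18| = 9|y − 2|.
Thus it suffices that |y − 2| < ε/9.
Choosing δ = ε/9 gives |(-9y + 2) + 16| = 9|y − 2| < ε whenever |y − 2| < δ.

δ = ε/9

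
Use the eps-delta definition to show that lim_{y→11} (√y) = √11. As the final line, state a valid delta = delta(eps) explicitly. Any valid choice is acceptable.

Fix eps > 0. We want delta > 0 such that 0 < |y − 11| < delta implies |√y − √11| < eps.
Multiplying by the conjugate, |√y − √11| = |y − 11|/(√y + √11).
Restrict delta ≤ 11 so that |y − 11| < 11 forces y > 0, and then √y + √11 > √11.
Hence |√y − √11| < |y − 11|/√11, which is < eps once |y − 11| < √11·eps.
Take delta = min(11, √11·eps). If 0 < |y − 11| < delta then y > 0 and |√y − √11| < |y − 11|/√11 < eps.

delta = min(11, √11·eps)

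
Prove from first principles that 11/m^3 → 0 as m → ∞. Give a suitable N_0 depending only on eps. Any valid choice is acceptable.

Let eps > 0 be given. For m ≥ 1, |11/m^3 − 0| = 11/m^3.
11/m^3 < eps ⇔ m^3 > 11/eps ⇔ m > (11/eps)^{1/3}.
Take N_0 = (11/eps)^{1/3}. Then m > N_0 implies 11/m^3 < eps.

N_0 = (11/eps)^{1/3}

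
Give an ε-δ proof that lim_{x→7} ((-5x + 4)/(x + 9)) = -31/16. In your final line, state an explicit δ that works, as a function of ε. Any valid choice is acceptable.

δ = min(8, (128/49)ε)

Suppose ε > 0. We want δ > 0 with 0 < |x − 7| < δ ⇒ |(-5x + 4)/(x + 9) + 31/16| < ε.
Combining over a common denominator, (-5x + 4)/(x + 9) + 31/16 = [(-5x + 4)·16 − (-31)·(x + 9)] / [16·(x + 9)] = -49(x − 7) / (16(x + 9)).
So |(-5x + 4)/(x + 9) + 31/16| = 49|x − 7| / (16·|x + 9|).
Require δ ≤ 8, so |x + 9| ≥ |16| − |x − 7| > 16 − 8 = 8.
Hence |(-5x + 4)/(x + 9) + 31/16| < 49|x − 7|/(16·8) = (49/128)|x − 7|, which is < ε once |x − 7| < (128/49)ε.
Take δ = min(8, (128/49)ε). Then 0 < |x − 7| < δ forces both bounds, so |(-5x + 4)/(x + 9) + 31/16| < ε.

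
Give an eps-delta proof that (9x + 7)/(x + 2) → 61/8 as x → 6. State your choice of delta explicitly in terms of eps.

Let eps > 0. We want delta > 0 with 0 < |x − 6| < delta ⇒ |(9x + 7)/(x + 2) − (61/8)| < eps.
Combining over a common denominator, (9x + 7)/(x + 2) − (61/8) = [(9x + 7)·8 − 61·(x + 2)] / [8·(x + 2)] = 11(x − 6) / (8(x + 2)).
So |(9x + 7)/(x + 2) − (61/8)| = 11|x − 6| / (8·|x + 2|).
Require delta ≤ 4, so |x + 2| ≥ |8| − |x − 6| > 8 − 4 = 4.
Hence |(9x + 7)/(x + 2) − (61/8)| < 11|x − 6|/(8·4) = (11/32)|x − 6|, which is < eps once |x − 6| < (32/11)eps.
Take delta = min(4, (32/11)eps). Then 0 < |x − 6| < delta forces both bounds, so |(9x + 7)/(x + 2) − (61/8)| < eps.

delta = min(4, (32/11)eps)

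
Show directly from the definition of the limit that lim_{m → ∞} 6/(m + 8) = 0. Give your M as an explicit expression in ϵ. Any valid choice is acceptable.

M = 6/ϵ

Suppose ϵ > 0. For m ≥ 1, |6/(m + 8) − 0| = 6/(m + 8) ≤ 6/m.
We need 6/m < ϵ, i.e. m > 6/ϵ.
Take M = 6/ϵ. If m > M then |6/(m + 8)| ≤ 6/m < ϵ.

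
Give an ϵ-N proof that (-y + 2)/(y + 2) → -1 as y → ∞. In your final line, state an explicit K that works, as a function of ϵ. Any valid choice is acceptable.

K = 4/ϵ

Fix ϵ > 0. We seek K > 0 such that y > K implies |(-y + 2)/(y + 2) + 1| < ϵ.
(-y + 2)/(y + 2) + 1 = ((-y + 2) − (-1)(y + 2)) / ((y + 2)) = 4/((y + 2)).
For y > 0 we have y + 2 > y, so |(-y + 2)/(y + 2) + 1| = 4/((y + 2)) < 4/(y) = 4/y.
Thus |(-y + 2)/(y + 2) + 1| < ϵ whenever y > 4/ϵ.
Take K = 4/ϵ. If y > K then |(-y + 2)/(y + 2) + 1| < 4/y < ϵ.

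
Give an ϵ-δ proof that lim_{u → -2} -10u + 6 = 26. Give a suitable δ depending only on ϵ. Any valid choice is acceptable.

Let ϵ > 0 be given. We need δ > 0 so that 0 < |u + 2| < δ implies |(-10u + 6) − 26| < ϵ.
|(-10u + 6) − 26| = |-10u - 20| = 10|u + 2|.
So 10|u + 2| < ϵ exactly when |u + 2| < ϵ/10.
Take δ = ϵ/10. If 0 < |u + 2| < δ then |(-10u + 6) − 26| = 10|u + 2| < 10·(ϵ/10) = ϵ.

δ = ϵ/10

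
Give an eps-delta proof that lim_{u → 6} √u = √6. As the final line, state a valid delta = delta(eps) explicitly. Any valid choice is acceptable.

delta = min(6, √6·eps)

Suppose eps > 0. We want delta > 0 such that 0 < |u − 6| < delta implies |√u − √6| < eps.
Rationalise: √u − √6 = (u − 6)/(√u + √6), so |√u − √6| = |u − 6|/(√u + √6).
Restrict delta ≤ 6 so that |u − 6| < 6 forces u > 0, and then √u + √6 > √6.
Hence |√u − √6| < |u − 6|/√6, which is < eps once |u − 6| < √6·eps.
Take delta = min(6, √6·eps). If 0 < |u − 6| < delta then u > 0 and |√u − √6| < |u − 6|/√6 < eps.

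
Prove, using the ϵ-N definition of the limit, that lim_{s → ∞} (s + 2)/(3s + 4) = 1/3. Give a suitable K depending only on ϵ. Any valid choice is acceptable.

K = (2/9)/ϵ

Suppose ϵ > 0. We seek K > 0 such that s > K implies |(s + 2)/(3s + 4) − (1/3)| < ϵ.
(s + 2)/(3s + 4) − (1/3) = (3(s + 2) − (3s + 4)) / (3(3s + 4)) = 2/(3(3s + 4)).
For s > 0 we have 3s + 4 > 3s, so |(s + 2)/(3s + 4) − (1/3)| = 2/(3(3s + 4)) < 2/(3·3s) = (2/9)/s.
Thus |(s + 2)/(3s + 4) − (1/3)| < ϵ whenever s > (2/9)/ϵ.
Take K = (2/9)/ϵ. If s > K then |(s + 2)/(3s + 4) − (1/3)| < (2/9)/s < ϵ.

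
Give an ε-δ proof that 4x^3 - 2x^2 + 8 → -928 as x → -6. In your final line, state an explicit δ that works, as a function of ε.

δ = min(2, ε/620)

Suppose ε > 0. We want δ > 0 such that 0 < |x + 6| < δ implies |(4x^3 - 2x^2 + 8) + 928| < ε.
(4x^3 - 2x^2 + 8) + 928 = 4x^3 - 2x^2 + 936 = (x + 6)(4x^2 - 26x + 156).
So |(4x^3 - 2x^2 + 8) + 928| = |x + 6|·|4x^2 - 26x + 156|.
Require δ ≤ 2. Then |x + 6| < 2 gives |x| < 8, and by the triangle inequality |4x^2 - 26x + 156| ≤ 4·8^2 + 26·8 + 156 = 620.
Hence |(4x^3 - 2x^2 + 8) + 928| ≤ 620|x + 6| < ε provided |x + 6| < ε/620.
Choosing δ = min(2, ε/620) ensures both conditions, hence |(4x^3 - 2x^2 + 8) + 928| < ε.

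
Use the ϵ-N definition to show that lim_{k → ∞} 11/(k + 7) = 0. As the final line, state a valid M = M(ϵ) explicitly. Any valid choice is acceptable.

Fix ϵ > 0. For k ≥ 1, |11/(k + 7) − 0| = 11/(k + 7) ≤ 11/k.
We need 11/k < ϵ, i.e. k > 11/ϵ.
Take M = 11/ϵ. If k > M then |11/(k + 7)| ≤ 11/k < ϵ.

M = 11/ϵ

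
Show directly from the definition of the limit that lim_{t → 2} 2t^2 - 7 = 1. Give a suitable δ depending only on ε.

δ = min(1, ε/10)

Suppose ε > 0. We want δ > 0 such that 0 < |t − 2| < δ implies |(2t^2 - 7) − 1| < ε.
(2t^2 - 7) − 1 = 2t^2 - 8 = (t − 2)(2t + 4).
So |(2t^2 - 7) − 1| = |t − 2|·|2t + 4|.
Assume first that |t − 2| < 1, so |t| < 3. Then |2t + 4| ≤ 2·3 + 4 = 10.
Hence |(2t^2 - 7) − 1| ≤ 10|t − 2| < ε provided |t − 2| < ε/10.
Choosing δ = min(1, ε/10) ensures both conditions, hence |(2t^2 - 7) − 1| < ε.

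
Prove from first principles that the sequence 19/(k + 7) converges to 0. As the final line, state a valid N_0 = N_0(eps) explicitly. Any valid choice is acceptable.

N_0 = 19/eps

Let eps > 0. For k ≥ 1, |19/(k + 7) − 0| = 19/(k + 7) ≤ 19/k.
We need 19/k < eps, i.e. k > 19/eps.
Take N_0 = 19/eps. If k > N_0 then |19/(k + 7)| ≤ 19/k < eps.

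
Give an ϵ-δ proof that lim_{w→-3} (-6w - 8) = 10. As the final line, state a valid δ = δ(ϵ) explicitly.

δ = ϵ/6

Let ϵ > 0 be given. We need δ > 0 so that 0 < |w + 3| < δ implies |(-6w - 8) − 10| < ϵ.
Since (-6w - 8) − 10 = -6(w + 3), we have |(-6w - 8) − 10| = 6|w + 3|.
So 6|w + 3| < ϵ exactly when |w + 3| < ϵ/6.
Choosing δ = ϵ/6 gives |(-6w - 8) − 10| = 6|w + 3| < ϵ whenever |w + 3| < δ.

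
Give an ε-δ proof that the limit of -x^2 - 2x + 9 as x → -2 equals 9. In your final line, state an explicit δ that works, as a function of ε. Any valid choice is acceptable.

δ = min(1, ε/3)

Let ε > 0 be given. We want δ > 0 such that 0 < |x + 2| < δ implies |(-x^2 - 2x + 9) − 9| < ε.
(-x^2 - 2x + 9) − 9 = -x^2 - 2x = (x + 2)(-x).
So |(-x^2 - 2x + 9) − 9| = |x + 2|·|-x|.
Require δ ≤ 1. Then |x + 2| < 1 gives |x| < 3, and by the triangle inequality |-x| ≤ 3 = 3.
Hence |(-x^2 - 2x + 9) − 9| ≤ 3|x + 2| < ε provided |x + 2| < ε/3.
Choosing δ = min(1, ε/3) ensures both conditions, hence |(-x^2 - 2x + 9) − 9| < ε.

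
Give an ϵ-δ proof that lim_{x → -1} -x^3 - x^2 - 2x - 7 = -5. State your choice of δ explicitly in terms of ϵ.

δ = min(1, ϵ/6)

Let ϵ > 0 be given. We want δ > 0 such that 0 < |x + 1| < δ implies |(-x^3 - x^2 - 2x - 7) + 5| < ϵ.
(-x^3 - x^2 - 2x - 7) + 5 = -x^3 - x^2 - 2x - 2 = (x + 1)(-x^2 - 2).
So |(-x^3 - x^2 - 2x - 7) + 5| = |x + 1|·|-x^2 - 2|.
Assume first that |x + 1| < 1, so |x| < 2. Then |-x^2 - 2| ≤ 2^2 + 2 = 6.
Hence |(-x^3 - x^2 - 2x - 7) + 5| ≤ 6|x + 1| < ϵ provided |x + 1| < ϵ/6.
Choosing δ = min(1, ϵ/6) ensures both conditions, hence |(-x^3 - x^2 - 2x - 7) + 5| < ϵ.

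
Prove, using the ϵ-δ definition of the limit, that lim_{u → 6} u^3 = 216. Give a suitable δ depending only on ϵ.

Let ϵ > 0. We seek δ > 0 with 0 < |u − 6| < δ ⇒ |u^3 − 216| < ϵ.
Factor: u^3 − 216 = (u − 6)(u^2 + 6u + 36), so |u^3 − 216| = |u − 6|·|u^2 + 6u + 36|.
Impose δ ≤ 1 so that |u| < 7; then |u^2 + 6u + 36| ≤ 127.
Hence |u^3 − 216| ≤ 127|u − 6|, which is < ϵ once |u − 6| < ϵ/127.
Take δ = min(1, ϵ/127). If 0 < |u − 6| < δ then both bounds hold and |u^3 − 216| ≤ 127|u − 6| < 127·(ϵ/127) = ϵ.

δ = min(1, ϵ/127)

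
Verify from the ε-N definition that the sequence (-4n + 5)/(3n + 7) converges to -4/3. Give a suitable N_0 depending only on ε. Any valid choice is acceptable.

N_0 = (43/9)/ε

Fix ε > 0. For n ≥ 1, |(-4n + 5)/(3n + 7) + 4/3| = |43|/(3(3n + 7)) = 43/(3(3n + 7)).
Since 3n + 7 ≥ 3n for n ≥ 1, this is ≤ 43/(3·3n) = (43/9)/n.
So |(-4n + 5)/(3n + 7) + 4/3| < ε whenever n > (43/9)/ε.
Take N_0 = (43/9)/ε. If n > N_0 then |(-4n + 5)/(3n + 7) + 4/3| ≤ (43/9)/n < ε.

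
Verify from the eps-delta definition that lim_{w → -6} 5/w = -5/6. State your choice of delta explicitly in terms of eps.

delta = min(3, (18/5)eps)

Suppose eps > 0. We seek delta > 0 such that 0 < |w + 6| < delta implies |5/w + 5/6| < eps.
|5/w + 5/6| = 5·|-6 − w|/(6·|w|) = 5|w + 6|/(6|w|).
Restrict delta ≤ 3. Then |w + 6| < 3 gives |w| > 3, so 6|w| > 18.
Then |5/w + 5/6| < 5|w + 6|/18, which is < eps when |w + 6| < (18/5)eps.
Take delta = min(3, (18/5)eps). Then 0 < |w + 6| < delta gives both |w + 6| < 3 and |w + 6| < (18/5)eps, so |5/w + 5/6| < eps.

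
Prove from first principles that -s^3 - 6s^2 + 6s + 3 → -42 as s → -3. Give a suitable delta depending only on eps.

Fix eps > 0. We want delta > 0 such that 0 < |s + 3| < delta implies |(-s^3 - 6s^2 + 6s + 3) + 42| < eps.
(-s^3 - 6s^2 + 6s + 3) + 42 = -s^3 - 6s^2 + 6s + 45 = (s + 3)(-s^2 - 3s + 15).
So |(-s^3 - 6s^2 + 6s + 3) + 42| = |s + 3|·|-s^2 - 3s + 15|.
Require delta ≤ 2. Then |s + 3| < 2 gives |s| < 5, and by the triangle inequality |-s^2 - 3s + 15| ≤ 5^2 + 3·5 + 15 = 55.
Hence |(-s^3 - 6s^2 + 6s + 3) + 42| ≤ 55|s + 3| < eps provided |s + 3| < eps/55.
Take delta = min(2, eps/55). Then 0 < |s + 3| < delta gives both |s + 3| < 2 and |s + 3| < eps/55, so |(-s^3 - 6s^2 + 6s + 3) + 42| < eps.

delta = min(2, eps/55)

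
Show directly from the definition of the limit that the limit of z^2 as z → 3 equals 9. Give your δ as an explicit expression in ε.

Let ε > 0. We seek δ > 0 with 0 < |z − 3| < δ ⇒ |z^2 − 9| < ε.
Factor: z^2 − 9 = (z − 3)(z + 3), so |z^2 − 9| = |z − 3|·|z + 3|.
Impose δ ≤ 1 so that |z| < 4; then |z + 3| ≤ 7.
Hence |z^2 − 9| ≤ 7|z − 3|, which is < ε once |z − 3| < ε/7.
Take δ = min(1, ε/7). If 0 < |z − 3| < δ then both bounds hold and |z^2 − 9| ≤ 7|z − 3| < 7·(ε/7) = ε.

δ = min(1, ε/7)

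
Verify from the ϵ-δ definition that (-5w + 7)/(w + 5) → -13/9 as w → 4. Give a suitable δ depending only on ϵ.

Let ϵ > 0. We want δ > 0 with 0 < |w − 4| < δ ⇒ |(-5w + 7)/(w + 5) + 13/9| < ϵ.
Combining over a common denominator, (-5w + 7)/(w + 5) + 13/9 = [(-5w + 7)·9 − (-13)·(w + 5)] / [9·(w + 5)] = -32(w − 4) / (9(w + 5)).
So |(-5w + 7)/(w + 5) + 13/9| = 32|w − 4| / (9·|w + 5|).
Require δ ≤ 9/2, so |w + 5| ≥ |9| − |w − 4| > 9 − 9/2 = 9/2.
Hence |(-5w + 7)/(w + 5) + 13/9| < 32|w − 4|/(9·(9/2)) = (64/81)|w − 4|, which is < ϵ once |w − 4| < (81/64)ϵ.
Take δ = min(9/2, (81/64)ϵ). Then 0 < |w − 4| < δ forces both bounds, so |(-5w + 7)/(w + 5) + 13/9| < ϵ.

δ = min(9/2, (81/64)ϵ)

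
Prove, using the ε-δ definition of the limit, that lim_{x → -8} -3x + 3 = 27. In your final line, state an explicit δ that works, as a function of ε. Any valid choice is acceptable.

δ = ε/3

Let ε > 0 be given. We need δ > 0 so that 0 < |x + 8| < δ implies |(-3x + 3) − 27| < ε.
Since (-3x + 3) − 27 = -3(x + 8), we have |(-3x + 3) − 27| = 3|x + 8|.
Thus it suffices that |x + 8| < ε/3.
Take δ = ε/3. If 0 < |x + 8| < δ then |(-3x + 3) − 27| = 3|x + 8| < 3·(ε/3) = ε.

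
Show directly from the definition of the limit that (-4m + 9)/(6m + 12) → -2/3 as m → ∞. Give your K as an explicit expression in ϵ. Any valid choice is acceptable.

Suppose ϵ > 0. For m ≥ 1, |(-4m + 9)/(6m + 12) + 2/3| = |102|/(6(6m + 12)) = 102/(6(6m + 12)).
Since 6m + 12 ≥ 6m for m ≥ 1, this is ≤ 102/(6·6m) = (17/6)/m.
So |(-4m + 9)/(6m + 12) + 2/3| < ϵ whenever m > (17/6)/ϵ.
Take K = (17/6)/ϵ. If m > K then |(-4m + 9)/(6m + 12) + 2/3| ≤ (17/6)/m < ϵ.

K = (17/6)/ϵ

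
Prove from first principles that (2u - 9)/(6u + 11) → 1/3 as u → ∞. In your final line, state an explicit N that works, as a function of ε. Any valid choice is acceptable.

N = (19/9)/ε

Let ε > 0 be given. We seek N > 0 such that u > N implies |(2u - 9)/(6u + 11) − (1/3)| < ε.
(2u - 9)/(6u + 11) − (1/3) = (6(2u - 9) − 2(6u + 11)) / (6(6u + 11)) = -76/(6(6u + 11)).
For u > 0 we have 6u + 11 > 6u, so |(2u - 9)/(6u + 11) − (1/3)| = 76/(6(6u + 11)) < 76/(6·6u) = (19/9)/u.
Thus |(2u - 9)/(6u + 11) − (1/3)| < ε whenever u > (19/9)/ε.
Take N = (19/9)/ε. If u > N then |(2u - 9)/(6u + 11) − (1/3)| < (19/9)/u < ε.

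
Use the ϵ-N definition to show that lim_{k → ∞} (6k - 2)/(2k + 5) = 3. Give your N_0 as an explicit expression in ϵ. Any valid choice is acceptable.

Let ϵ > 0 be given. For k ≥ 1, |(6k - 2)/(2k + 5) − 3| = |-34|/(2(2k + 5)) = 34/(2(2k + 5)).
Since 2k + 5 ≥ 2k for k ≥ 1, this is ≤ 34/(2·2k) = (17/2)/k.
So |(6k - 2)/(2k + 5) − 3| < ϵ whenever k > (17/2)/ϵ.
Take N_0 = (17/2)/ϵ. If k > N_0 then |(6k - 2)/(2k + 5) − 3| ≤ (17/2)/k < ϵ.

N_0 = (17/2)/ϵ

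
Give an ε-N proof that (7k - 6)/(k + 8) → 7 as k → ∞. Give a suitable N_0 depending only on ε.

N_0 = 62/ε

Let ε > 0 be given. For k ≥ 1, |(7k - 6)/(k + 8) − 7| = |-62|/((k + 8)) = 62/((k + 8)).
Since k + 8 ≥ k for k ≥ 1, this is ≤ 62/(k) = 62/k.
So |(7k - 6)/(k + 8) − 7| < ε whenever k > 62/ε.
Take N_0 = 62/ε. If k > N_0 then |(7k - 6)/(k + 8) − 7| ≤ 62/k < ε.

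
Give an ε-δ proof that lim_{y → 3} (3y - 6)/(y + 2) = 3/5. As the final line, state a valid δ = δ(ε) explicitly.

δ = min(5/2, (25/24)ε)

Suppose ε > 0. We want δ > 0 with 0 < |y − 3| < δ ⇒ |(3y - 6)/(y + 2) − (3/5)| < ε.
Combining over a common denominator, (3y - 6)/(y + 2) − (3/5) = [(3y - 6)·5 − 3·(y + 2)] / [5·(y + 2)] = 12(y − 3) / (5(y + 2)).
So |(3y - 6)/(y + 2) − (3/5)| = 12|y − 3| / (5·|y + 2|).
Require δ ≤ 5/2, so |y + 2| ≥ |5| − |y − 3| > 5 − 5/2 = 5/2.
Hence |(3y - 6)/(y + 2) − (3/5)| < 12|y − 3|/(5·(5/2)) = (24/25)|y − 3|, which is < ε once |y − 3| < (25/24)ε.
Take δ = min(5/2, (25/24)ε). Then 0 < |y − 3| < δ forces both bounds, so |(3y - 6)/(y + 2) − (3/5)| < ε.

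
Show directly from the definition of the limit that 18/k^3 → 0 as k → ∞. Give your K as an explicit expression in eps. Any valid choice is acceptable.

Fix eps > 0. For k ≥ 1, |18/k^3 − 0| = 18/k^3.
18/k^3 < eps ⇔ k^3 > 18/eps ⇔ k > (18/eps)^{1/3}.
Take K = (18/eps)^{1/3}. Then k > K implies 18/k^3 < eps.

K = (18/eps)^{1/3}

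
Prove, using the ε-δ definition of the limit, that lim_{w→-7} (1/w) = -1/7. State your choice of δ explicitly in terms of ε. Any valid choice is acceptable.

δ = min(7/2, (49/2)ε)

Let ε > 0. We seek δ > 0 such that 0 < |w + 7| < δ implies |1/w + 1/7| < ε.
|1/w + 1/7| = |-7 − w|/(7·|w|) = |w + 7|/(7|w|).
Restrict δ ≤ 7/2. Then |w + 7| < 7/2 gives |w| > 7/2, so 7|w| > 49/2.
Then |1/w + 1/7| < |w + 7|/(49/2), which is < ε when |w + 7| < (49/2)ε.
Take δ = min(7/2, (49/2)ε). Then 0 < |w + 7| < δ gives both |w + 7| < 7/2 and |w + 7| < (49/2)ε, so |1/w + 1/7| < ε.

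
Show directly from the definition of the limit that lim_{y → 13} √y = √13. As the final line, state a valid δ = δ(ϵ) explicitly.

δ = min(13, √13·ϵ)

Let ϵ > 0 be given. We want δ > 0 such that 0 < |y − 13| < δ implies |√y − √13| < ϵ.
Multiplying by the conjugate, |√y − √13| = |y − 13|/(√y + √13).
Restrict δ ≤ 13 so that |y − 13| < 13 forces y > 0, and then √y + √13 > √13.
Hence |√y − √13| < |y − 13|/√13, which is < ϵ once |y − 13| < √13·ϵ.
Take δ = min(13, √13·ϵ). If 0 < |y − 13| < δ then y > 0 and |√y − √13| < |y − 13|/√13 < ϵ.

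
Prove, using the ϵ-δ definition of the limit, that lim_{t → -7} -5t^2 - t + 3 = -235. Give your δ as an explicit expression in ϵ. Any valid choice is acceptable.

δ = min(1, ϵ/74)

Suppose ϵ > 0. We want δ > 0 such that 0 < |t + 7| < δ implies |(-5t^2 - t + 3) + 235| < ϵ.
(-5t^2 - t + 3) + 235 = -5t^2 - t + 238 = (t + 7)(-5t + 34).
So |(-5t^2 - t + 3) + 235| = |t + 7|·|-5t + 34|.
Assume first that |t + 7| < 1, so |t| < 8. Then |-5t + 34| ≤ 5·8 + 34 = 74.
Hence |(-5t^2 - t + 3) + 235| ≤ 74|t + 7| < ϵ provided |t + 7| < ϵ/74.
Choosing δ = min(1, ϵ/74) ensures both conditions, hence |(-5t^2 - t + 3) + 235| < ϵ.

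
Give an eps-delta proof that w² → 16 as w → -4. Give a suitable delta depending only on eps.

Let eps > 0. We seek delta > 0 with 0 < |w + 4| < delta ⇒ |w² − 16| < eps.
Factor: w² − 16 = (w + 4)(w - 4), so |w² − 16| = |w + 4|·|w - 4|.
Restrict delta ≤ 1. Then |w + 4| < 1 gives |w| < 5, so by the triangle inequality |w - 4| ≤ 5 + 4 = 9.
Hence |w² − 16| ≤ 9|w + 4|, which is < eps once |w + 4| < eps/9.
Take delta = min(1, eps/9). If 0 < |w + 4| < delta then both bounds hold and |w² − 16| ≤ 9|w + 4| < 9·(eps/9) = eps.

delta = min(1, eps/9)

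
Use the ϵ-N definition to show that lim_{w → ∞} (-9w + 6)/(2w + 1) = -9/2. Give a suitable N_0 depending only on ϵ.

Let ϵ > 0 be given. We seek N_0 > 0 such that w > N_0 implies |(-9w + 6)/(2w + 1) + 9/2| < ϵ.
(-9w + 6)/(2w + 1) + 9/2 = (2(-9w + 6) − (-9)(2w + 1)) / (2(2w + 1)) = 21/(2(2w + 1)).
For w > 0 we have 2w + 1 > 2w, so |(-9w + 6)/(2w + 1) + 9/2| = 21/(2(2w + 1)) < 21/(2·2w) = (21/4)/w.
Thus |(-9w + 6)/(2w + 1) + 9/2| < ϵ whenever w > (21/4)/ϵ.
Take N_0 = (21/4)/ϵ. If w > N_0 then |(-9w + 6)/(2w + 1) + 9/2| < (21/4)/w < ϵ.

N_0 = (21/4)/ϵ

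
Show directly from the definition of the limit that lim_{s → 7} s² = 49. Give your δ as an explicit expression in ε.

δ = min(1, ε/15)

Let ε > 0. We seek δ > 0 with 0 < |s − 7| < δ ⇒ |s² − 49| < ε.
Factor: s² − 49 = (s − 7)(s + 7), so |s² − 49| = |s − 7|·|s + 7|.
Restrict δ ≤ 1. Then |s − 7| < 1 gives |s| < 8, so by the triangle inequality |s + 7| ≤ 8 + 7 = 15.
Hence |s² − 49| ≤ 15|s − 7|, which is < ε once |s − 7| < ε/15.
Take δ = min(1, ε/15). If 0 < |s − 7| < δ then both bounds hold and |s² − 49| ≤ 15|s − 7| < 15·(ε/15) = ε.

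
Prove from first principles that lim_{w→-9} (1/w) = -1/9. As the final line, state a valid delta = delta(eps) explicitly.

delta = min(9/2, (81/2)eps)

Suppose eps > 0. We seek delta > 0 such that 0 < |w + 9| < delta implies |1/w + 1/9| < eps.
|1/w + 1/9| = |-9 − w|/(9·|w|) = |w + 9|/(9|w|).
Restrict delta ≤ 9/2. Then |w + 9| < 9/2 gives |w| > 9/2, so 9|w| > 81/2.
Then |1/w + 1/9| < |w + 9|/(81/2), which is < eps when |w + 9| < (81/2)eps.
Take delta = min(9/2, (81/2)eps). Then 0 < |w + 9| < delta gives both |w + 9| < 9/2 and |w + 9| < (81/2)eps, so |1/w + 1/9| < eps.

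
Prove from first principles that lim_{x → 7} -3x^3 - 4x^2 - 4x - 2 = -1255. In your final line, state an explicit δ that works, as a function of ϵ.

δ = min(1, ϵ/571)

Let ϵ > 0. We want δ > 0 such that 0 < |x − 7| < δ implies |(-3x^3 - 4x^2 - 4x - 2) + 1255| < ϵ.
(-3x^3 - 4x^2 - 4x - 2) + 1255 = -3x^3 - 4x^2 - 4x + 1253 = (x − 7)(-3x^2 - 25x - 179).
So |(-3x^3 - 4x^2 - 4x - 2) + 1255| = |x − 7|·|-3x^2 - 25x - 179|.
Require δ ≤ 1. Then |x − 7| < 1 gives |x| < 8, and by the triangle inequality |-3x^2 - 25x - 179| ≤ 3·8^2 + 25·8 + 179 = 571.
Hence |(-3x^3 - 4x^2 - 4x - 2) + 1255| ≤ 571|x − 7| < ϵ provided |x − 7| < ϵ/571.
Choosing δ = min(1, ϵ/571) ensures both conditions, hence |(-3x^3 - 4x^2 - 4x - 2) + 1255| < ϵ.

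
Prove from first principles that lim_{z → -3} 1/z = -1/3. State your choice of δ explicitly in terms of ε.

δ = min(3/2, (9/2)ε)

Let ε > 0. We seek δ > 0 such that 0 < |z + 3| < δ implies |1/z + 1/3| < ε.
|1/z + 1/3| = |-3 − z|/(3·|z|) = |z + 3|/(3|z|).
Restrict δ ≤ 3/2. Then |z + 3| < 3/2 gives |z| > 3/2, so 3|z| > 9/2.
Then |1/z + 1/3| < |z + 3|/(9/2), which is < ε when |z + 3| < (9/2)ε.
Take δ = min(3/2, (9/2)ε). Then 0 < |z + 3| < δ gives both |z + 3| < 3/2 and |z + 3| < (9/2)ε, so |1/z + 1/3| < ε.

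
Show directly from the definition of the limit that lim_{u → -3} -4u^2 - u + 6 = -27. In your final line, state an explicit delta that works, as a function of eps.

Let eps > 0. We want delta > 0 such that 0 < |u + 3| < delta implies |(-4u^2 - u + 6) + 27| < eps.
(-4u^2 - u + 6) + 27 = -4u^2 - u + 33 = (u + 3)(-4u + 11).
So |(-4u^2 - u + 6) + 27| = |u + 3|·|-4u + 11|.
Assume first that |u + 3| < 2, so |u| < 5. Then |-4u + 11| ≤ 4·5 + 11 = 31.
Hence |(-4u^2 - u + 6) + 27| ≤ 31|u + 3| < eps provided |u + 3| < eps/31.
Choosing delta = min(2, eps/31) ensures both conditions, hence |(-4u^2 - u + 6) + 27| < eps.

delta = min(2, eps/31)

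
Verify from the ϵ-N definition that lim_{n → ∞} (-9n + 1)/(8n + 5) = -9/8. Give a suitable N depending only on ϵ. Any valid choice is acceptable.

Let ϵ > 0 be given. For n ≥ 1, |(-9n + 1)/(8n + 5) + 9/8| = |53|/(8(8n + 5)) = 53/(8(8n + 5)).
Since 8n + 5 ≥ 8n for n ≥ 1, this is ≤ 53/(8·8n) = (53/64)/n.
So |(-9n + 1)/(8n + 5) + 9/8| < ϵ whenever n > (53/64)/ϵ.
Take N = (53/64)/ϵ. If n > N then |(-9n + 1)/(8n + 5) + 9/8| ≤ (53/64)/n < ϵ.

N = (53/64)/ϵ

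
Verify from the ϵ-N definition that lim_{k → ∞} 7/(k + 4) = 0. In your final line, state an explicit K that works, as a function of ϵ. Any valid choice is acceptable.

Let ϵ > 0 be given. For k ≥ 1, |7/(k + 4) − 0| = 7/(k + 4) ≤ 7/k.
We need 7/k < ϵ, i.e. k > 7/ϵ.
Take K = 7/ϵ. If k > K then |7/(k + 4)| ≤ 7/k < ϵ.

K = 7/ϵ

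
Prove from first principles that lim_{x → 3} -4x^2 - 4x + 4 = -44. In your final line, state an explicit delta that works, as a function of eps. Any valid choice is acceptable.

Fix eps > 0. We want delta > 0 such that 0 < |x − 3| < delta implies |(-4x^2 - 4x + 4) + 44| < eps.
(-4x^2 - 4x + 4) + 44 = -4x^2 - 4x + 48 = (x − 3)(-4x - 16).
So |(-4x^2 - 4x + 4) + 44| = |x − 3|·|-4x - 16|.
Require delta ≤ 1. Then |x − 3| < 1 gives |x| < 4, and by the triangle inequality |-4x - 16| ≤ 4·4 + 16 = 32.
Hence |(-4x^2 - 4x + 4) + 44| ≤ 32|x − 3| < eps provided |x − 3| < eps/32.
Choosing delta = min(1, eps/32) ensures both conditions, hence |(-4x^2 - 4x + 4) + 44| < eps.

delta = min(1, eps/32)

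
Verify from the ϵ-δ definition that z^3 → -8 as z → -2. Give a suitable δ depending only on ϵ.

δ = min(1, ϵ/19)

Suppose ϵ > 0. We seek δ > 0 with 0 < |z + 2| < δ ⇒ |z^3 + 8| < ϵ.
Factor: z^3 + 8 = (z + 2)(z^2 - 2z + 4), so |z^3 + 8| = |z + 2|·|z^2 - 2z + 4|.
Impose δ ≤ 1 so that |z| < 3; then |z^2 - 2z + 4| ≤ 19.
Hence |z^3 + 8| ≤ 19|z + 2|, which is < ϵ once |z + 2| < ϵ/19.
Take δ = min(1, ϵ/19). If 0 < |z + 2| < δ then both bounds hold and |z^3 + 8| ≤ 19|z + 2| < 19·(ϵ/19) = ϵ.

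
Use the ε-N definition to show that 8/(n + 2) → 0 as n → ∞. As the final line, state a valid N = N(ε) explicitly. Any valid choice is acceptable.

Suppose ε > 0. For n ≥ 1, |8/(n + 2) − 0| = 8/(n + 2) ≤ 8/n.
We need 8/n < ε, i.e. n > 8/ε.
Take N = 8/ε. If n > N then |8/(n + 2)| ≤ 8/n < ε.

N = 8/ε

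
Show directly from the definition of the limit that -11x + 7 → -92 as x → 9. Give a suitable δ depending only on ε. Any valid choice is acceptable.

Suppose ε > 0. We need δ > 0 so that 0 < |x − 9| < δ implies |(-11x + 7) + 92| < ε.
Since (-11x + 7) + 92 = -11(x − 9), we have |(-11x + 7) + 92| = 11|x − 9|.
So 11|x − 9| < ε exactly when |x − 9| < ε/11.
Choosing δ = ε/11 gives |(-11x + 7) + 92| = 11|x − 9| < ε whenever |x − 9| < δ.

δ = ε/11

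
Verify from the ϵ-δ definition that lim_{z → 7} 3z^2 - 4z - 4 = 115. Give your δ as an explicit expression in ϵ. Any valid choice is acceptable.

δ = min(2, ϵ/44)

Let ϵ > 0 be given. We want δ > 0 such that 0 < |z − 7| < δ implies |(3z^2 - 4z - 4) − 115| < ϵ.
(3z^2 - 4z - 4) − 115 = 3z^2 - 4z - 119 = (z − 7)(3z + 17).
So |(3z^2 - 4z - 4) − 115| = |z − 7|·|3z + 17|.
Require δ ≤ 2. Then |z − 7| < 2 gives |z| < 9, and by the triangle inequality |3z + 17| ≤ 3·9 + 17 = 44.
Hence |(3z^2 - 4z - 4) − 115| ≤ 44|z − 7| < ϵ provided |z − 7| < ϵ/44.
Choosing δ = min(2, ϵ/44) ensures both conditions, hence |(3z^2 - 4z - 4) − 115| < ϵ.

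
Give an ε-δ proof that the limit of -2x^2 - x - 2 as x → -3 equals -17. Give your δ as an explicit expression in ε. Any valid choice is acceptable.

δ = min(1, ε/13)

Let ε > 0. We want δ > 0 such that 0 < |x + 3| < δ implies |(-2x^2 - x - 2) + 17| < ε.
(-2x^2 - x - 2) + 17 = -2x^2 - x + 15 = (x + 3)(-2x + 5).
So |(-2x^2 - x - 2) + 17| = |x + 3|·|-2x + 5|.
Require δ ≤ 1. Then |x + 3| < 1 gives |x| < 4, and by the triangle inequality |-2x + 5| ≤ 2·4 + 5 = 13.
Hence |(-2x^2 - x - 2) + 17| ≤ 13|x + 3| < ε provided |x + 3| < ε/13.
Choosing δ = min(1, ε/13) ensures both conditions, hence |(-2x^2 - x - 2) + 17| < ε.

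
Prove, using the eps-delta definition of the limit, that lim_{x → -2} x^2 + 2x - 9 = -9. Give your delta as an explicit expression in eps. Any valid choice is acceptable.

Let eps > 0 be given. We want delta > 0 such that 0 < |x + 2| < delta implies |(x^2 + 2x - 9) + 9| < eps.
(x^2 + 2x - 9) + 9 = x^2 + 2x = (x + 2)(x).
So |(x^2 + 2x - 9) + 9| = |x + 2|·|x|.
Assume first that |x + 2| < 1, so |x| < 3. Then |x| ≤ 3 = 3.
Hence |(x^2 + 2x - 9) + 9| ≤ 3|x + 2| < eps provided |x + 2| < eps/3.
Take delta = min(1, eps/3). Then 0 < |x + 2| < delta gives both |x + 2| < 1 and |x + 2| < eps/3, so |(x^2 + 2x - 9) + 9| < eps.

delta = min(1, eps/3)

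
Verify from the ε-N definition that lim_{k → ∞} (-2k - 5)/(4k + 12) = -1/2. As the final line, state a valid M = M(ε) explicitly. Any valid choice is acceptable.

M = (1/4)/ε

Fix ε > 0. For k ≥ 1, |(-2k - 5)/(4k + 12) + 1/2| = |4|/(4(4k + 12)) = 4/(4(4k + 12)).
Since 4k + 12 ≥ 4k for k ≥ 1, this is ≤ 4/(4·4k) = (1/4)/k.
So |(-2k - 5)/(4k + 12) + 1/2| < ε whenever k > (1/4)/ε.
Take M = (1/4)/ε. If k > M then |(-2k - 5)/(4k + 12) + 1/2| ≤ (1/4)/k < ε.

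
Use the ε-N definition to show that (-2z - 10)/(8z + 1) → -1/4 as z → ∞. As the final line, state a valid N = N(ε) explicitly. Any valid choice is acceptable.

Suppose ε > 0. We seek N > 0 such that z > N implies |(-2z - 10)/(8z + 1) + 1/4| < ε.
(-2z - 10)/(8z + 1) + 1/4 = (8(-2z - 10) − (-2)(8z + 1)) / (8(8z + 1)) = -78/(8(8z + 1)).
For z > 0 we have 8z + 1 > 8z, so |(-2z - 10)/(8z + 1) + 1/4| = 78/(8(8z + 1)) < 78/(8·8z) = (39/32)/z.
Thus |(-2z - 10)/(8z + 1) + 1/4| < ε whenever z > (39/32)/ε.
Take N = (39/32)/ε. If z > N then |(-2z - 10)/(8z + 1) + 1/4| < (39/32)/z < ε.

N = (39/32)/ε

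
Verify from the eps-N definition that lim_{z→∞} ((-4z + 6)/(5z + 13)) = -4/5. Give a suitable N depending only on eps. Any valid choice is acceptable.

N = (82/25)/eps

Fix eps > 0. We seek N > 0 such that z > N implies |(-4z + 6)/(5z + 13) + 4/5| < eps.
(-4z + 6)/(5z + 13) + 4/5 = (5(-4z + 6) − (-4)(5z + 13)) / (5(5z + 13)) = 82/(5(5z + 13)).
For z > 0 we have 5z + 13 > 5z, so |(-4z + 6)/(5z + 13) + 4/5| = 82/(5(5z + 13)) < 82/(5·5z) = (82/25)/z.
Thus |(-4z + 6)/(5z + 13) + 4/5| < eps whenever z > (82/25)/eps.
Take N = (82/25)/eps. If z > N then |(-4z + 6)/(5z + 13) + 4/5| < (82/25)/z < eps.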